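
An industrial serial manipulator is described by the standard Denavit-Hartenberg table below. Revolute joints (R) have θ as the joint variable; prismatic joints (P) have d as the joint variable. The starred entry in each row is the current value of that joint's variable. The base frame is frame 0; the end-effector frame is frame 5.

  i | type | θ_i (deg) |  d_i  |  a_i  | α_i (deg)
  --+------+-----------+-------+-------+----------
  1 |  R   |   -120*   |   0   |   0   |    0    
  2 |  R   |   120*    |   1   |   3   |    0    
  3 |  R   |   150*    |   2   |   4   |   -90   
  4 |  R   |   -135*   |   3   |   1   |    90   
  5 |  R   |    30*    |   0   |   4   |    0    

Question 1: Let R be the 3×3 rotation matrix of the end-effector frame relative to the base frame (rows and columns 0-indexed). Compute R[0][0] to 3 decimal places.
0.280

End-effector x-axis (col 0 of R) = (0.2803,-0.7392,0.6124)
R[0][0] = 0.2803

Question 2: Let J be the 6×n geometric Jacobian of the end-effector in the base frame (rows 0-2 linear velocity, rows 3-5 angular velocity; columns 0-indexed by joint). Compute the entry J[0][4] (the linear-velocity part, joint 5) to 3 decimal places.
-2.957

axis z_4 = (0.6124,-0.3536,-0.7071); lever o_n−o_4 = (1.1213,-2.9568,2.4495)
cross product → J_v[:, 4] = (-2.9568,-2.2929,-1.4142)
J_ω[:, 4] = z_4
entry J[0][4] = -2.9568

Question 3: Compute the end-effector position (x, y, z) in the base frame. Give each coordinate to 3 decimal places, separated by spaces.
-0.230 -3.908 6.157

after link 1: o_1 = (0.0000, 0.0000, 0.0000)
after link 2: o_2 = (3.0000, 0.0000, 1.0000)
after link 3: o_3 = (-0.4641, 2.0000, 3.0000)
after link 4: o_4 = (-1.3517, -0.9516, 3.7071)
after link 5: o_5 = (-0.2304, -3.9084, 6.1566)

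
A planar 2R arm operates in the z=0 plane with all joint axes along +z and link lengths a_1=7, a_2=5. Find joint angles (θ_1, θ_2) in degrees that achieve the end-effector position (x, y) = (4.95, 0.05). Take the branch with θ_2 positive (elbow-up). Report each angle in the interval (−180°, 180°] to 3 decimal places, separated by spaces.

cos θ_2 = (24.5050−7²−5²)/(2·7·5) = -0.7071; θ_2 = 134.9971° (elbow-up)
β = atan2(0.0500,4.9500) = 0.5787°; ψ = atan2(3.5357,3.4646) = 45.5816°
θ_1 = β − ψ = -45.0029°

-45.003 134.997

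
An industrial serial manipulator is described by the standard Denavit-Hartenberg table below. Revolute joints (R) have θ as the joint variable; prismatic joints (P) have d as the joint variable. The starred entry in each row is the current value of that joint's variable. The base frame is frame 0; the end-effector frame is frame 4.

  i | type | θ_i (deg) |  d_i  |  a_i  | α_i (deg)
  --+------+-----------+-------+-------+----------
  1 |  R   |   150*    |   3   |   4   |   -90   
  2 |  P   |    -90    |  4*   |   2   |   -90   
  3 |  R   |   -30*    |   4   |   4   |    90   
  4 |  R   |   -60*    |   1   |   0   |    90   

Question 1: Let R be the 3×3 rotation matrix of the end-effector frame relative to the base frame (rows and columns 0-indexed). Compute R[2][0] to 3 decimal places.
0.433

End-effector x-axis (col 0 of R) = (0.6250,-0.6495,0.4330)
R[2][0] = 0.4330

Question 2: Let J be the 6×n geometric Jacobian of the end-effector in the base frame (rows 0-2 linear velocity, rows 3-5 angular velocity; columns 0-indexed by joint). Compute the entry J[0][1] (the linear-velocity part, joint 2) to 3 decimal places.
-0.500

prismatic axis z_1 = (-0.5000,-0.8660,0.0000)
J_v[:, 1] = z_1; J_ω[:, 1] = (0,0,0)
entry J[0][1] = -0.5000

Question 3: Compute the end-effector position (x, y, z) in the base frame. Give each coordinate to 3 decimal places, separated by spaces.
-10.361 -1.946 7.964

after link 1: o_1 = (-3.4641, 2.0000, 3.0000)
after link 2: o_2 = (-5.4641, -1.4641, 5.0000)
after link 3: o_3 = (-9.9282, -1.1962, 8.4641)
after link 4: o_4 = (-10.3612, -1.9462, 7.9641)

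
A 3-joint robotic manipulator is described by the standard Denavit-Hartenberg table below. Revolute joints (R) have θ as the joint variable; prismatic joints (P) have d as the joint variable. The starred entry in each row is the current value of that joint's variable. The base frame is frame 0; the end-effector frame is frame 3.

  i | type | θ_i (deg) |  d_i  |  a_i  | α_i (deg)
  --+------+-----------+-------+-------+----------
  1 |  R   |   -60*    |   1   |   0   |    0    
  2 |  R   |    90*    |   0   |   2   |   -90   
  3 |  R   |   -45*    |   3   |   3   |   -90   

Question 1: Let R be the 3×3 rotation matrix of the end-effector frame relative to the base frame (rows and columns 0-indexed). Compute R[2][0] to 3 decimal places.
0.707

End-effector x-axis (col 0 of R) = (0.6124,0.3536,0.7071)
R[2][0] = 0.7071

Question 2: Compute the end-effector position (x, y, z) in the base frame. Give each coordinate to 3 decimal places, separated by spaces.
2.069 4.659 3.121

after link 1: o_1 = (0.0000, 0.0000, 1.0000)
after link 2: o_2 = (1.7321, 1.0000, 1.0000)
after link 3: o_3 = (2.0692, 4.6587, 3.1213)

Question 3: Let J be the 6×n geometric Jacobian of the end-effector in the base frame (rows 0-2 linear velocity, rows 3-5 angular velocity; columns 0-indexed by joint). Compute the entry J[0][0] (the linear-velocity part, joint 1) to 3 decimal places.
axis z_0 = ẑ; lever o_n−o_0 = (2.0692,4.6587,3.1213)
cross product → J_v[:, 0] = (-4.6587,2.0692,0.0000)
J_ω[:, 0] = z_0
entry J[0][0] = -4.6587

-4.659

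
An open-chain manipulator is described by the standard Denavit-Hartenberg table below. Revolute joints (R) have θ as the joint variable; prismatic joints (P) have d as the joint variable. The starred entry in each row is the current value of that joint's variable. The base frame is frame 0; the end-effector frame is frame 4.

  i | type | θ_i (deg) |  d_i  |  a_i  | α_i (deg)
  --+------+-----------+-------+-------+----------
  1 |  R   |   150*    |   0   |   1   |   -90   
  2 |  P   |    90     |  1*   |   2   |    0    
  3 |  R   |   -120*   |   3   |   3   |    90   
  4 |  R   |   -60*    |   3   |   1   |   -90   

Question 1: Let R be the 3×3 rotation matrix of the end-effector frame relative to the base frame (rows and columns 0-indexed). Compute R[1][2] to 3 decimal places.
End-effector z-axis (col 2 of R) = (-0.8995,-0.0580,0.4330)
R[1][2] = -0.0580

-0.058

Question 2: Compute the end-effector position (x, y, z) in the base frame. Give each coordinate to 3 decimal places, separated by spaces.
after link 1: o_1 = (-0.8660, 0.5000, 0.0000)
after link 2: o_2 = (-1.3660, -0.3660, -2.0000)
after link 3: o_3 = (-5.1160, -1.6651, -0.5000)
after link 4: o_4 = (-3.7590, -1.4486, 2.3481)

-3.759 -1.449 2.348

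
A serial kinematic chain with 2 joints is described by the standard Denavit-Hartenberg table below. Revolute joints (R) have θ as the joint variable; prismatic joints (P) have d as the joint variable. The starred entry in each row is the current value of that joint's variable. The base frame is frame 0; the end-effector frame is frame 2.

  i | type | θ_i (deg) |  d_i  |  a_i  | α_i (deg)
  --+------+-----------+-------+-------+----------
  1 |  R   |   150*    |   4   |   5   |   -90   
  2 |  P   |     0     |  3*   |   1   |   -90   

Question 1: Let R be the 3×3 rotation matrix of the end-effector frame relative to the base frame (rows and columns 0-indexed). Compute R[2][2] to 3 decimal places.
-1.000

End-effector z-axis (col 2 of R) = (-0.0000,-0.0000,-1.0000)
R[2][2] = -1.0000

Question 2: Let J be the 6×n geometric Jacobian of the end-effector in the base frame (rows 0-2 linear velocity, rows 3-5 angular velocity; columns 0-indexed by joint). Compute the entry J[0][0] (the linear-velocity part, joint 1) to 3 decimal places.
axis z_0 = ẑ; lever o_n−o_0 = (-6.6962,0.4019,4.0000)
cross product → J_v[:, 0] = (-0.4019,-6.6962,0.0000)
J_ω[:, 0] = z_0
entry J[0][0] = -0.4019

-0.402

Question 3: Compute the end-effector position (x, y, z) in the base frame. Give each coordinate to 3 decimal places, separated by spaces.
after link 1: o_1 = (-4.3301, 2.5000, 4.0000)
after link 2: o_2 = (-6.6962, 0.4019, 4.0000)

-6.696 0.402 4.000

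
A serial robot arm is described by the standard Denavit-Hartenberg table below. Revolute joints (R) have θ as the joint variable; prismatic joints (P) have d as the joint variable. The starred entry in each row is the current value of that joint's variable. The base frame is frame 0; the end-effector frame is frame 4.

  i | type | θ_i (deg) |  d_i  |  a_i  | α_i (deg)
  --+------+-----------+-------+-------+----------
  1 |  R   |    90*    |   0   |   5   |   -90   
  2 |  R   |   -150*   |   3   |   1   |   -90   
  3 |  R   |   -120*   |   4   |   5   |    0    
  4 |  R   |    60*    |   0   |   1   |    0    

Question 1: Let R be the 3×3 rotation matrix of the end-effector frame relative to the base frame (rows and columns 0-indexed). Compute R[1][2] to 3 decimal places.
End-effector z-axis (col 2 of R) = (0.0000,0.5000,0.8660)
R[1][2] = 0.5000

0.500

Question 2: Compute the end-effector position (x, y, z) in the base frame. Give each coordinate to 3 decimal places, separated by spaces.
-8.196 7.866 2.964

after link 1: o_1 = (0.0000, 5.0000, 0.0000)
after link 2: o_2 = (-3.0000, 4.1340, 0.5000)
after link 3: o_3 = (-7.3301, 8.2990, 2.7141)
after link 4: o_4 = (-8.1962, 7.8660, 2.9641)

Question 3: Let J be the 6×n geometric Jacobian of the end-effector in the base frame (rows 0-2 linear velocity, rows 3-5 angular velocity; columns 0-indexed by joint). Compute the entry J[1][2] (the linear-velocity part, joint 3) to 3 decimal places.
-4.500

axis z_2 = (0.0000,0.5000,0.8660); lever o_n−o_2 = (-5.1962,3.7321,2.4641)
cross product → J_v[:, 2] = (-2.0000,-4.5000,2.5981)
J_ω[:, 2] = z_2
entry J[1][2] = -4.5000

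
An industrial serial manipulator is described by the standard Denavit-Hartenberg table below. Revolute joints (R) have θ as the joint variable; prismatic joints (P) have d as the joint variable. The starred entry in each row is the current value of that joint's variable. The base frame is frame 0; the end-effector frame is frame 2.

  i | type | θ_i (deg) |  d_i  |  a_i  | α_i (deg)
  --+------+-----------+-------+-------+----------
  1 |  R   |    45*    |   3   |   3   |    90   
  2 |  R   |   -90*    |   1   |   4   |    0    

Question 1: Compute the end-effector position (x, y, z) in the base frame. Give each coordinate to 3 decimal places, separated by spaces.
2.828 1.414 -1.000

after link 1: o_1 = (2.1213, 2.1213, 3.0000)
after link 2: o_2 = (2.8284, 1.4142, -1.0000)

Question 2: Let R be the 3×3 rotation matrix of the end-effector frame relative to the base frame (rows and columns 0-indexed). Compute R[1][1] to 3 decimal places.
End-effector y-axis (col 1 of R) = (0.7071,0.7071,0.0000)
R[1][1] = 0.7071

0.707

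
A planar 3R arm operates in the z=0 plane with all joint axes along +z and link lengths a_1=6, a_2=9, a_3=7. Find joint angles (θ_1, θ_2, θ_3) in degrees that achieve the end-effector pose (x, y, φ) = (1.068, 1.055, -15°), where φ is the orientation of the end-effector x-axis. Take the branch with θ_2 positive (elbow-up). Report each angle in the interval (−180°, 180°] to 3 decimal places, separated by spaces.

wrist centre = target − a_3·(cos φ, sin φ) = (-5.6935, 2.8667)
cos θ_2 = (40.6339−6²−9²)/(2·6·9) = -0.7071; θ_2 = 134.9989° (elbow-up)
β = atan2(2.8667,-5.6935) = 153.2742°; ψ = atan2(6.3641,-0.3638) = 93.2721°
θ_1 = β − ψ = 60.0021°
θ_3 = φ − θ_1 − θ_2 = 149.9990° (wrapped to (-180°,180°])

60.002 134.999 149.999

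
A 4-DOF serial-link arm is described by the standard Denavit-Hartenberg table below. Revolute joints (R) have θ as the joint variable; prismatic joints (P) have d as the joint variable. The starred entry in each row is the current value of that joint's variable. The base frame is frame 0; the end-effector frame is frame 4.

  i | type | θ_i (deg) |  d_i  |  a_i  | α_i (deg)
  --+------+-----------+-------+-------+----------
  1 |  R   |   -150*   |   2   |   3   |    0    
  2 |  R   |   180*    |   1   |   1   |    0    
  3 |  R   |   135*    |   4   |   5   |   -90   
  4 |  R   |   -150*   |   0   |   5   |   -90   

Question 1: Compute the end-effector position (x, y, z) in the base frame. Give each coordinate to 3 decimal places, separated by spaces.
-2.379 -0.827 9.500

after link 1: o_1 = (-2.5981, -1.5000, 2.0000)
after link 2: o_2 = (-1.7321, -1.0000, 3.0000)
after link 3: o_3 = (-6.5617, 0.2941, 7.0000)
after link 4: o_4 = (-2.3791, -0.8266, 9.5000)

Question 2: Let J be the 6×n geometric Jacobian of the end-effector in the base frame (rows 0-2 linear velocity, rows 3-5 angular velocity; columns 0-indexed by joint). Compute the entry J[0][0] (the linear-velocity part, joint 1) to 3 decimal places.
axis z_0 = ẑ; lever o_n−o_0 = (-2.3791,-0.8266,9.5000)
cross product → J_v[:, 0] = (0.8266,-2.3791,0.0000)
J_ω[:, 0] = z_0
entry J[0][0] = 0.8266

0.827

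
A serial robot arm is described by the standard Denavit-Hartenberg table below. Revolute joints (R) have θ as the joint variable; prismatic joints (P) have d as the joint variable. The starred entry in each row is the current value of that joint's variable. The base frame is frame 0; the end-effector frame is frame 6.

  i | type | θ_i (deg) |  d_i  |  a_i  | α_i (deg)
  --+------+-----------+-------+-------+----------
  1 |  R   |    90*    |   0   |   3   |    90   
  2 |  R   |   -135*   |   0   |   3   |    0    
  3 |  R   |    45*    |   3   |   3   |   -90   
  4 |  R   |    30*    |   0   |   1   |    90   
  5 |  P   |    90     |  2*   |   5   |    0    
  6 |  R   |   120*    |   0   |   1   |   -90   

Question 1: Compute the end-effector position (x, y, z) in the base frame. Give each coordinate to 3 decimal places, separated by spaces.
after link 1: o_1 = (0.0000, 3.0000, 0.0000)
after link 2: o_2 = (0.0000, 0.8787, -2.1213)
after link 3: o_3 = (3.0000, 0.8787, -5.1213)
after link 4: o_4 = (2.5000, 0.8787, -5.9873)
after link 5: o_5 = (4.2321, 5.8787, -6.9873)
after link 6: o_6 = (4.6651, 5.3787, -6.2373)

4.665 5.379 -6.237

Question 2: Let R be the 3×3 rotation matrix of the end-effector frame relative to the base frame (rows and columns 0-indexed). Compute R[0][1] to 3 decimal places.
-0.866

End-effector y-axis (col 1 of R) = (-0.8660,-0.0000,0.5000)
R[0][1] = -0.8660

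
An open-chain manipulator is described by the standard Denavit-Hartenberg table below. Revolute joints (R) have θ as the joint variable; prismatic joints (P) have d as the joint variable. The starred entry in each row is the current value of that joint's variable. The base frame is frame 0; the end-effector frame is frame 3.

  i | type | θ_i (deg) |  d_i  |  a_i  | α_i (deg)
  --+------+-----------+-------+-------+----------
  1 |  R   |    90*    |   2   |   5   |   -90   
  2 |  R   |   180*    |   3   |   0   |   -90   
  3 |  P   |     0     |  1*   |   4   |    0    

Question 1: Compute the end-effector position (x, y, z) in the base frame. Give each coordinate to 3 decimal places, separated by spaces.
-3.000 1.000 3.000

after link 1: o_1 = (0.0000, 5.0000, 2.0000)
after link 2: o_2 = (-3.0000, 5.0000, 2.0000)
after link 3: o_3 = (-3.0000, 1.0000, 3.0000)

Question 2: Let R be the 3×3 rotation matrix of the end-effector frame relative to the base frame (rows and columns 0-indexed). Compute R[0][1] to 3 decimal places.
1.000

End-effector y-axis (col 1 of R) = (1.0000,-0.0000,0.0000)
R[0][1] = 1.0000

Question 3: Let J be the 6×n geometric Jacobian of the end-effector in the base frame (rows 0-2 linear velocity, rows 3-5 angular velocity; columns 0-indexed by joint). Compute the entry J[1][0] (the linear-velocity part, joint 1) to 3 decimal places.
-3.000

axis z_0 = ẑ; lever o_n−o_0 = (-3.0000,1.0000,3.0000)
cross product → J_v[:, 0] = (-1.0000,-3.0000,0.0000)
J_ω[:, 0] = z_0
entry J[1][0] = -3.0000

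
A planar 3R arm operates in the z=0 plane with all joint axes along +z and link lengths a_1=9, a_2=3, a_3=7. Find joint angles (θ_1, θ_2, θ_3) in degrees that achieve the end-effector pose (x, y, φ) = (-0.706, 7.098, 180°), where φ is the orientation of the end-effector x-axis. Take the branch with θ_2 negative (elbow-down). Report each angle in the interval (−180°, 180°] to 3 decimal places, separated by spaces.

wrist centre = target − a_3·(cos φ, sin φ) = (6.2940, 7.0980)
cos θ_2 = (89.9960−9²−3²)/(2·9·3) = -0.0001; θ_2 = -90.0042° (elbow-down)
β = atan2(7.0980,6.2940) = 48.4357°; ψ = atan2(-3.0000,8.9998) = -18.4354°
θ_1 = β − ψ = 66.8710°
θ_3 = φ − θ_1 − θ_2 = -156.8668° (wrapped to (-180°,180°])

66.871 -90.004 -156.867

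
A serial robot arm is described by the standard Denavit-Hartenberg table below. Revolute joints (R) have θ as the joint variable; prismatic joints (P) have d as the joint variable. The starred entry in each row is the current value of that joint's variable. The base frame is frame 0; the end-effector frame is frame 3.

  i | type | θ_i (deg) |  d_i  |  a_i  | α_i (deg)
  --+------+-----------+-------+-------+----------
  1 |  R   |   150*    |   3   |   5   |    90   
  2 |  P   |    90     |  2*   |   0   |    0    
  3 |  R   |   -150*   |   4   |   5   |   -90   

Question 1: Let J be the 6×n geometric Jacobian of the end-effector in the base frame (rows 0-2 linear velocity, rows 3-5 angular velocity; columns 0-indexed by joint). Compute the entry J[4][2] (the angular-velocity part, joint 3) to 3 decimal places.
0.866

axis z_2 = (0.5000,0.8660,0.0000); lever o_n−o_2 = (-0.1651,4.7141,-4.3301)
cross product → J_v[:, 2] = (-3.7500,2.1651,2.5000)
J_ω[:, 2] = z_2
entry J[4][2] = 0.8660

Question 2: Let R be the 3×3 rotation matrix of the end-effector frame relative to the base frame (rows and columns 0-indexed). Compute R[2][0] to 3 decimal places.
End-effector x-axis (col 0 of R) = (-0.4330,0.2500,-0.8660)
R[2][0] = -0.8660

-0.866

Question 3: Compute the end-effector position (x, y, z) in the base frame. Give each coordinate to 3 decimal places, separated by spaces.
after link 1: o_1 = (-4.3301, 2.5000, 3.0000)
after link 2: o_2 = (-3.3301, 4.2321, 3.0000)
after link 3: o_3 = (-3.4952, 8.9462, -1.3301)

-3.495 8.946 -1.330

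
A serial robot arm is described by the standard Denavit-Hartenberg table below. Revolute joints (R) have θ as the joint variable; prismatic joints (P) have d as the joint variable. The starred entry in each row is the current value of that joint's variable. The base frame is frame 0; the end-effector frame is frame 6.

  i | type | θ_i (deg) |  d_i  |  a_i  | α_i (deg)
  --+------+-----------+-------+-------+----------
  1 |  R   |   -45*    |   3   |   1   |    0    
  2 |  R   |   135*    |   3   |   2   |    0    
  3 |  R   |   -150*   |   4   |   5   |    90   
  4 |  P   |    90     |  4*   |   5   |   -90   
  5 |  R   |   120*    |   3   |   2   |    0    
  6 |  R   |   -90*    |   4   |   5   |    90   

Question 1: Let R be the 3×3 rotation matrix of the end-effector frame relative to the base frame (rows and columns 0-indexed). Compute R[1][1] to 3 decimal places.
0.866

End-effector y-axis (col 1 of R) = (-0.5000,0.8660,0.0000)
R[1][1] = 0.8660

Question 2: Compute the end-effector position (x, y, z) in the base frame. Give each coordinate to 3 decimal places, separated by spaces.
-0.092 3.141 18.330

after link 1: o_1 = (0.7071, -0.7071, 3.0000)
after link 2: o_2 = (0.7071, 1.2929, 6.0000)
after link 3: o_3 = (3.2071, -3.0372, 10.0000)
after link 4: o_4 = (-0.2570, -5.0372, 15.0000)
after link 5: o_5 = (-0.2570, -1.5731, 14.0000)
after link 6: o_6 = (-0.0919, 3.1410, 18.3301)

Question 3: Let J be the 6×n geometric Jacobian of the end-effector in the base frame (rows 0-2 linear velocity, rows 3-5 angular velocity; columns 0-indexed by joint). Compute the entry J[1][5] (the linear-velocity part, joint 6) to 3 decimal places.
axis z_5 = (-0.5000,0.8660,0.0000); lever o_n−o_5 = (0.1651,4.7141,4.3301)
cross product → J_v[:, 5] = (3.7500,2.1651,-2.5000)
J_ω[:, 5] = z_5
entry J[1][5] = 2.1651

2.165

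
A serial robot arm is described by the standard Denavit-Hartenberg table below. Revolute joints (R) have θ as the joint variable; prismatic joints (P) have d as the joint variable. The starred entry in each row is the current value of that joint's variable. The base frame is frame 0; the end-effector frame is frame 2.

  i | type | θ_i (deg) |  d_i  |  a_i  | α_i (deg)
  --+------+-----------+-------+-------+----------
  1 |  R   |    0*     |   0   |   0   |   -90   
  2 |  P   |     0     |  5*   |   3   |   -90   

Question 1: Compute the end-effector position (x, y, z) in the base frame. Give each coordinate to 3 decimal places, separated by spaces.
3.000 5.000 0.000

after link 1: o_1 = (0.0000, 0.0000, 0.0000)
after link 2: o_2 = (3.0000, 5.0000, 0.0000)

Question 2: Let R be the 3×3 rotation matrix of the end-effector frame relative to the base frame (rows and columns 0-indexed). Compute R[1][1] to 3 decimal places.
-1.000

End-effector y-axis (col 1 of R) = (0.0000,-1.0000,-0.0000)
R[1][1] = -1.0000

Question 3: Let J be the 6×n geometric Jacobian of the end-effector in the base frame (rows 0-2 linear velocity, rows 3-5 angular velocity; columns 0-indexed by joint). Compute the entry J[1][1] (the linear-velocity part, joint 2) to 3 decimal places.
prismatic axis z_1 = (0.0000,1.0000,0.0000)
J_v[:, 1] = z_1; J_ω[:, 1] = (0,0,0)
entry J[1][1] = 1.0000

1.000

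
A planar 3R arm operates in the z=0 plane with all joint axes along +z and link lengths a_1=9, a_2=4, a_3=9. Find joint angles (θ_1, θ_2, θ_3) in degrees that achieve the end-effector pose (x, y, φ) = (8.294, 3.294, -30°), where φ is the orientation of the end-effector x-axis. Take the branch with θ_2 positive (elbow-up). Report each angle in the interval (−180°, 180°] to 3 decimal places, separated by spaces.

60.002 120.003 149.995

wrist centre = target − a_3·(cos φ, sin φ) = (0.4998, 7.7940)
cos θ_2 = (60.9962−9²−4²)/(2·9·4) = -0.5001; θ_2 = 120.0035° (elbow-up)
β = atan2(7.7940,0.4998) = 86.3311°; ψ = atan2(3.4640,6.9998) = 26.3294°
θ_1 = β − ψ = 60.0017°
θ_3 = φ − θ_1 − θ_2 = 149.9948° (wrapped to (-180°,180°])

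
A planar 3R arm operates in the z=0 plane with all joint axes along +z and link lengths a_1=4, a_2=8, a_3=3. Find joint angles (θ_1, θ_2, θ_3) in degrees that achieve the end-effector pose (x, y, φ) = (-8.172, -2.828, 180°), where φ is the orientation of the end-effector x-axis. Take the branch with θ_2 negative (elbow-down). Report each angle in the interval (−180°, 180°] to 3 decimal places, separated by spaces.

-45.009 -134.997 0.006

wrist centre = target − a_3·(cos φ, sin φ) = (-5.1720, -2.8280)
cos θ_2 = (34.7472−4²−8²)/(2·4·8) = -0.7071; θ_2 = -134.9975° (elbow-down)
β = atan2(-2.8280,-5.1720) = -151.3306°; ψ = atan2(-5.6571,-1.6566) = -106.3219°
θ_1 = β − ψ = -45.0087°
θ_3 = φ − θ_1 − θ_2 = 0.0061° (wrapped to (-180°,180°])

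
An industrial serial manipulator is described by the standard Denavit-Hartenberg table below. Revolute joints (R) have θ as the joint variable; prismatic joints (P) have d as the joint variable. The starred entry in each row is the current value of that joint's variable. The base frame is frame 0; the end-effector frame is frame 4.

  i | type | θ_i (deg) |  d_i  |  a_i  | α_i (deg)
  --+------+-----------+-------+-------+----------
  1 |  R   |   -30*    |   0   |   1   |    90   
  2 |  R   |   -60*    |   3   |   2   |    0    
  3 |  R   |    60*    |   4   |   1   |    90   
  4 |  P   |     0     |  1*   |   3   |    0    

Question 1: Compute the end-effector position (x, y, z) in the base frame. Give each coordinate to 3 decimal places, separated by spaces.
after link 1: o_1 = (0.8660, -0.5000, 0.0000)
after link 2: o_2 = (0.2321, -3.5981, -1.7321)
after link 3: o_3 = (-0.9019, -7.5622, -1.7321)
after link 4: o_4 = (1.6962, -9.0622, -2.7321)

1.696 -9.062 -2.732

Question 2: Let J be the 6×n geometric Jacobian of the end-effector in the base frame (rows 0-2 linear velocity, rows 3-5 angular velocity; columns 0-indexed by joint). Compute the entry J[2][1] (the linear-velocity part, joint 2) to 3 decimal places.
axis z_1 = (-0.5000,-0.8660,0.0000); lever o_n−o_1 = (0.8301,-8.5622,-2.7321)
cross product → J_v[:, 1] = (2.3660,-1.3660,5.0000)
J_ω[:, 1] = z_1
entry J[2][1] = 5.0000

5.000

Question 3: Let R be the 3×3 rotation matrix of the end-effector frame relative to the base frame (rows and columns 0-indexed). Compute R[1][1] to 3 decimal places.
End-effector y-axis (col 1 of R) = (-0.5000,-0.8660,0.0000)
R[1][1] = -0.8660

-0.866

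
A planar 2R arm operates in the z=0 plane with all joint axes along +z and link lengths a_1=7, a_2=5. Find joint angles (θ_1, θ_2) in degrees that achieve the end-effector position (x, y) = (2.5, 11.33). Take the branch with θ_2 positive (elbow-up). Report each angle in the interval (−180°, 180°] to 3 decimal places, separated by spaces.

cos θ_2 = (134.6189−7²−5²)/(2·7·5) = 0.8660; θ_2 = 30.0047° (elbow-up)
β = atan2(11.3300,2.5000) = 77.5569°; ψ = atan2(2.5004,11.3299) = 12.4449°
θ_1 = β − ψ = 65.1120°

65.112 30.005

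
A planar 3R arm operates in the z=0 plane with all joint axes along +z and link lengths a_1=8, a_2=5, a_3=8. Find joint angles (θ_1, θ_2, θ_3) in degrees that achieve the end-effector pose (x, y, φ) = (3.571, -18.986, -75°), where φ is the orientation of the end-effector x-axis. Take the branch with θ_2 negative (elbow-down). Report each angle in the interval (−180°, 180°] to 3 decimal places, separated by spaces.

wrist centre = target − a_3·(cos φ, sin φ) = (1.5004, -11.2586)
cos θ_2 = (129.0073−8²−5²)/(2·8·5) = 0.5001; θ_2 = -59.9940° (elbow-down)
β = atan2(-11.2586,1.5004) = -82.4088°; ψ = atan2(-4.3299,10.5005) = -22.4088°
θ_1 = β − ψ = -60.0000°
θ_3 = φ − θ_1 − θ_2 = 44.9940° (wrapped to (-180°,180°])

-60.000 -59.994 44.994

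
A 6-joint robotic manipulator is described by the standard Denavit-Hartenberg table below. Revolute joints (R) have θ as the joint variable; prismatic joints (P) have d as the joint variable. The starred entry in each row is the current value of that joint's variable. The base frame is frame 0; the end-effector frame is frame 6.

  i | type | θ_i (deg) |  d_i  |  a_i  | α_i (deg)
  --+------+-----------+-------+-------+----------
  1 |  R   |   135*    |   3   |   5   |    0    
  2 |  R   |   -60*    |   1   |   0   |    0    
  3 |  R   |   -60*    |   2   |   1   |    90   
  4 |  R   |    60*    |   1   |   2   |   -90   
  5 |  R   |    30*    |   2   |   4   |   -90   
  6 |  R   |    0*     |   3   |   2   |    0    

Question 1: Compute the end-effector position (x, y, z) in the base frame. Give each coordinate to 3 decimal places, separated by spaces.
-2.682 8.525 11.933

after link 1: o_1 = (-3.5355, 3.5355, 3.0000)
after link 2: o_2 = (-3.5355, 3.5355, 4.0000)
after link 3: o_3 = (-2.5696, 3.7944, 6.0000)
after link 4: o_4 = (-1.3449, 3.0872, 7.7321)
after link 5: o_5 = (-1.8625, 5.0191, 11.7321)
after link 6: o_6 = (-2.6817, 8.5246, 11.9330)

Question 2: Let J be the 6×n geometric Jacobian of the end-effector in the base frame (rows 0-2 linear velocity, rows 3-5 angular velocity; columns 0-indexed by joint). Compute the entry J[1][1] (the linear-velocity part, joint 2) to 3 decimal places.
axis z_1 = (0.0000,0.0000,1.0000); lever o_n−o_1 = (0.8539,4.9891,8.9330)
cross product → J_v[:, 1] = (-4.9891,0.8539,0.0000)
J_ω[:, 1] = z_1
entry J[1][1] = 0.8539

0.854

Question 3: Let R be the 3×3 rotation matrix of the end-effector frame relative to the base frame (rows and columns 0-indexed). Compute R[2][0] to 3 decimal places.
0.750

End-effector x-axis (col 0 of R) = (0.2888,0.5950,0.7500)
R[2][0] = 0.7500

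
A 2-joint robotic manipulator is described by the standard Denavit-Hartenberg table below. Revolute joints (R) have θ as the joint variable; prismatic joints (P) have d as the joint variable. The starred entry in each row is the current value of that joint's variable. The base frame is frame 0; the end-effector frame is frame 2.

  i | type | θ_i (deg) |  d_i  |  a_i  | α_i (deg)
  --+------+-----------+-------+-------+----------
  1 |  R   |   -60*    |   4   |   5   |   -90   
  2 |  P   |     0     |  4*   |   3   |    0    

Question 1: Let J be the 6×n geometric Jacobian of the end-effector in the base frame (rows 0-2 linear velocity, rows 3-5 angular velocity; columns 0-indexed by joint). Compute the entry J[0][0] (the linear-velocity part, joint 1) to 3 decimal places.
axis z_0 = ẑ; lever o_n−o_0 = (7.4641,-4.9282,4.0000)
cross product → J_v[:, 0] = (4.9282,7.4641,-0.0000)
J_ω[:, 0] = z_0
entry J[0][0] = 4.9282

4.928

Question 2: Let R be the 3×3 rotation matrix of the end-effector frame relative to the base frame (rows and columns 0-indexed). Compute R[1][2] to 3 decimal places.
End-effector z-axis (col 2 of R) = (0.8660,0.5000,0.0000)
R[1][2] = 0.5000

0.500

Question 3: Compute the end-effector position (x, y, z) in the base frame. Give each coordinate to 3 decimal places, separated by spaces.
after link 1: o_1 = (2.5000, -4.3301, 4.0000)
after link 2: o_2 = (7.4641, -4.9282, 4.0000)

7.464 -4.928 4.000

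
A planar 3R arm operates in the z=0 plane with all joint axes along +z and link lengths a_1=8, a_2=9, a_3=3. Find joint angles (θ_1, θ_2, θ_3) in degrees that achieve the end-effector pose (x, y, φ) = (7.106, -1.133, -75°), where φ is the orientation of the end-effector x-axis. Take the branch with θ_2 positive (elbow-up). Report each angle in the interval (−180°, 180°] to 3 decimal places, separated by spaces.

wrist centre = target − a_3·(cos φ, sin φ) = (6.3295, 1.7648)
cos θ_2 = (43.1776−8²−9²)/(2·8·9) = -0.7071; θ_2 = 134.9995° (elbow-up)
β = atan2(1.7648,6.3295) = 15.5793°; ψ = atan2(6.3640,1.6361) = 75.5823°
θ_1 = β − ψ = -60.0030°
θ_3 = φ − θ_1 − θ_2 = -149.9965° (wrapped to (-180°,180°])

-60.003 134.999 -149.996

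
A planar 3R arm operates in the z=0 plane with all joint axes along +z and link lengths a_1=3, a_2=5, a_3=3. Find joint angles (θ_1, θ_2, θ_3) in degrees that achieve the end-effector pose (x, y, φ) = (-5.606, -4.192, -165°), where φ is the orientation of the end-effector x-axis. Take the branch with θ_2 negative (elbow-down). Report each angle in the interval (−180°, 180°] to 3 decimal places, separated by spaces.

wrist centre = target − a_3·(cos φ, sin φ) = (-2.7082, -3.4155)
cos θ_2 = (19.0004−3²−5²)/(2·3·5) = -0.5000; θ_2 = -119.9991° (elbow-down)
β = atan2(-3.4155,-2.7082) = -128.4113°; ψ = atan2(-4.3302,0.5001) = -83.4124°
θ_1 = β − ψ = -44.9989°
θ_3 = φ − θ_1 − θ_2 = -0.0020° (wrapped to (-180°,180°])

-44.999 -119.999 -0.002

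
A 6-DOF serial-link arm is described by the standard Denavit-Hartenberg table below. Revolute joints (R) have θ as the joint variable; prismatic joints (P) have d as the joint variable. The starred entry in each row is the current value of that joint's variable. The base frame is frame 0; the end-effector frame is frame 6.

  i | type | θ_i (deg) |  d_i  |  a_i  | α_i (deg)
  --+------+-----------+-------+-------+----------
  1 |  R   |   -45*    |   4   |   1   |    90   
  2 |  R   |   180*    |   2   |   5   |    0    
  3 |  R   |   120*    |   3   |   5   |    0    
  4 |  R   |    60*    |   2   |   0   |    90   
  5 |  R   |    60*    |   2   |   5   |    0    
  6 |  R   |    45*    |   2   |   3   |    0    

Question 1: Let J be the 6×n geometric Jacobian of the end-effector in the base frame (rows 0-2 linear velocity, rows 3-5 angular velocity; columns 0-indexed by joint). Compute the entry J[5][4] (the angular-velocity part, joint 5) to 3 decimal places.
axis z_4 = (-0.0000,0.0000,-1.0000); lever o_n−o_4 = (-3.8922,-6.3296,-4.0000)
cross product → J_v[:, 4] = (-6.3296,3.8922,0.0000)
J_ω[:, 4] = z_4
entry J[5][4] = -1.0000

-1.000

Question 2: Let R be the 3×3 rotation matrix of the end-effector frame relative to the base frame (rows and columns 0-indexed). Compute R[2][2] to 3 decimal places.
-1.000

End-effector z-axis (col 2 of R) = (-0.0000,0.0000,-1.0000)
R[2][2] = -1.0000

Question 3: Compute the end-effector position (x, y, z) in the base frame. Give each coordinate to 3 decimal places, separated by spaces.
after link 1: o_1 = (0.7071, -0.7071, 4.0000)
after link 2: o_2 = (-4.2426, 1.4142, 4.0000)
after link 3: o_3 = (-4.5962, -2.4749, -0.3301)
after link 4: o_4 = (-6.0104, -3.8891, -0.3301)
after link 5: o_5 = (-7.3045, -8.7187, -2.3301)
after link 6: o_6 = (-9.9026, -10.2187, -4.3301)

-9.903 -10.219 -4.330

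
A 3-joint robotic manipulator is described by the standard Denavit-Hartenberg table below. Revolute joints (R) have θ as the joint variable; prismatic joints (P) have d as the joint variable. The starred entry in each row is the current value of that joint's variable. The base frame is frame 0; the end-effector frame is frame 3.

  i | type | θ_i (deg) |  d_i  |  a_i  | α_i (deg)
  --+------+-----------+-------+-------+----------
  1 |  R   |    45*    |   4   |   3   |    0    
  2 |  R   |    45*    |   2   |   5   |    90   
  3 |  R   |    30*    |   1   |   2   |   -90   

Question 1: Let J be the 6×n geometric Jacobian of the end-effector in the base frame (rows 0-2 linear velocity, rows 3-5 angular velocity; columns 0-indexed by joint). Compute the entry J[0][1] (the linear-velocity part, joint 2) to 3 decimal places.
axis z_1 = (0.0000,0.0000,1.0000); lever o_n−o_1 = (1.0000,6.7321,3.0000)
cross product → J_v[:, 1] = (-6.7321,1.0000,0.0000)
J_ω[:, 1] = z_1
entry J[0][1] = -6.7321

-6.732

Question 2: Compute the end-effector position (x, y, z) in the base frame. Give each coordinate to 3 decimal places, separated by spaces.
3.121 8.853 7.000

after link 1: o_1 = (2.1213, 2.1213, 4.0000)
after link 2: o_2 = (2.1213, 7.1213, 6.0000)
after link 3: o_3 = (3.1213, 8.8534, 7.0000)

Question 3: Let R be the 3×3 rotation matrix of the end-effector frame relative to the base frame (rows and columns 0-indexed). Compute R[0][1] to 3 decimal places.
-1.000

End-effector y-axis (col 1 of R) = (-1.0000,0.0000,-0.0000)
R[0][1] = -1.0000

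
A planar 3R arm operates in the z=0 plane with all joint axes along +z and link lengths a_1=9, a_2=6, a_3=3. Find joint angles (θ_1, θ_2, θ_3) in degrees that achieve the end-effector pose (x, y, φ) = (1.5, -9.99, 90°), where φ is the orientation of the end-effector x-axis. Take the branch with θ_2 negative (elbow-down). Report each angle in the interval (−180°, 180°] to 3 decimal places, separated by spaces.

-59.998 -60.006 -149.996

wrist centre = target − a_3·(cos φ, sin φ) = (1.5000, -12.9900)
cos θ_2 = (170.9901−9²−6²)/(2·9·6) = 0.4999; θ_2 = -60.0061° (elbow-down)
β = atan2(-12.9900,1.5000) = -83.4130°; ψ = atan2(-5.1965,11.9995) = -23.4155°
θ_1 = β − ψ = -59.9976°
θ_3 = φ − θ_1 − θ_2 = -149.9964° (wrapped to (-180°,180°])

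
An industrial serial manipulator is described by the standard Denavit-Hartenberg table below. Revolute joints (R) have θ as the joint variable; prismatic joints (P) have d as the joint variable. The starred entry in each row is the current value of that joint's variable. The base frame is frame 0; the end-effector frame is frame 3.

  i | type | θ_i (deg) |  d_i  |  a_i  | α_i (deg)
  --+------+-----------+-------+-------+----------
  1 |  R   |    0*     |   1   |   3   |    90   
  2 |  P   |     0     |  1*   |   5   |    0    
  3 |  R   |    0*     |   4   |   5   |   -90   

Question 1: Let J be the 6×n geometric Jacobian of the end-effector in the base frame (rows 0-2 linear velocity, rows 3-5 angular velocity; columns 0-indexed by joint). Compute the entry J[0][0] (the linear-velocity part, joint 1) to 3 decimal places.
axis z_0 = ẑ; lever o_n−o_0 = (13.0000,-5.0000,1.0000)
cross product → J_v[:, 0] = (5.0000,13.0000,-0.0000)
J_ω[:, 0] = z_0
entry J[0][0] = 5.0000

5.000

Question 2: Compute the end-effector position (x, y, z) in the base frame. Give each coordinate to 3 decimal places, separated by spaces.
13.000 -5.000 1.000

after link 1: o_1 = (3.0000, 0.0000, 1.0000)
after link 2: o_2 = (8.0000, -1.0000, 1.0000)
after link 3: o_3 = (13.0000, -5.0000, 1.0000)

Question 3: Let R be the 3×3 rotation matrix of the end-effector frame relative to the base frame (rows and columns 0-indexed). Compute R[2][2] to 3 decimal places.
End-effector z-axis (col 2 of R) = (0.0000,0.0000,1.0000)
R[2][2] = 1.0000

1.000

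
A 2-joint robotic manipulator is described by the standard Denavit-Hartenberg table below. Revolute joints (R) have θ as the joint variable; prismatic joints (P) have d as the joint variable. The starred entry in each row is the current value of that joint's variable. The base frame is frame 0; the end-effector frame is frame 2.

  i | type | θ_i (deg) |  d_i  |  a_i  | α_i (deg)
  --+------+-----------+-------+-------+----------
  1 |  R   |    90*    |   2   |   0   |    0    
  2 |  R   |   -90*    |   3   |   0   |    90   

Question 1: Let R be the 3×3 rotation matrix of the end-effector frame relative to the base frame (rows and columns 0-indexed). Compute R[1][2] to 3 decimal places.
-1.000

End-effector z-axis (col 2 of R) = (0.0000,-1.0000,0.0000)
R[1][2] = -1.0000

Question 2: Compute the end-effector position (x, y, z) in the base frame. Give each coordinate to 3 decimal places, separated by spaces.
0.000 0.000 5.000

after link 1: o_1 = (0.0000, 0.0000, 2.0000)
after link 2: o_2 = (0.0000, 0.0000, 5.0000)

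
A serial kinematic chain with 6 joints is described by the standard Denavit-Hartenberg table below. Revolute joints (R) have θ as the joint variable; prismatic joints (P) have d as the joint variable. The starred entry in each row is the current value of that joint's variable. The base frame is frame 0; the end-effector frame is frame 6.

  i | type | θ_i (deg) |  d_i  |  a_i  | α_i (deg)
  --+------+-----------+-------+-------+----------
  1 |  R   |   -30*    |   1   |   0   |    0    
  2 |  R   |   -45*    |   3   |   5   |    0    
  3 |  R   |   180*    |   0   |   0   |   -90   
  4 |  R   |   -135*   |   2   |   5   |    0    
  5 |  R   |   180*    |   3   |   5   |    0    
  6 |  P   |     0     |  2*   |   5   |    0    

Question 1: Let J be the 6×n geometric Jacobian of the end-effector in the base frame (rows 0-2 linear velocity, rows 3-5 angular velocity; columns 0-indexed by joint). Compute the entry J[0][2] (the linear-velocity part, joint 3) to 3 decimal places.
axis z_2 = (0.0000,0.0000,1.0000); lever o_n−o_2 = (-7.6765,1.6033,-3.5355)
cross product → J_v[:, 2] = (-1.6033,-7.6765,0.0000)
J_ω[:, 2] = z_2
entry J[0][2] = -1.6033

-1.603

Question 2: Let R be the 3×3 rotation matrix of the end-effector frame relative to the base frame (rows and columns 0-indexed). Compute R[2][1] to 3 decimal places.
End-effector y-axis (col 1 of R) = (0.1830,-0.6830,-0.7071)
R[2][1] = -0.7071

-0.707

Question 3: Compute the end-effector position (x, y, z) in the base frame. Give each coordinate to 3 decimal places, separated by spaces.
after link 1: o_1 = (0.0000, 0.0000, 1.0000)
after link 2: o_2 = (1.2941, -4.8296, 4.0000)
after link 3: o_3 = (1.2941, -4.8296, 4.0000)
after link 4: o_4 = (0.2773, -8.7623, 7.5355)
after link 5: o_5 = (-3.5355, -6.1237, 4.0000)
after link 6: o_6 = (-6.3824, -3.2263, 0.4645)

-6.382 -3.226 0.464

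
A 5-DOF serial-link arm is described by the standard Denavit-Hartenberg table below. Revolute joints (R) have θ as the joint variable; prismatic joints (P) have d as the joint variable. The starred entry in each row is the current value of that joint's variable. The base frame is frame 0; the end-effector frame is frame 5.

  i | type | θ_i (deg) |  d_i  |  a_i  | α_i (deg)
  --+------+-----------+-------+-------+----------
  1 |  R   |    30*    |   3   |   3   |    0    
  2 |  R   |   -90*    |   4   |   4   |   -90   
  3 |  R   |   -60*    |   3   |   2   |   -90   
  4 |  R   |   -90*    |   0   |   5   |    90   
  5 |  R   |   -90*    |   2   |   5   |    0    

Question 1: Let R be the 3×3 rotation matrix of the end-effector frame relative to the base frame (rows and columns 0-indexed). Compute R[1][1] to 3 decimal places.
End-effector y-axis (col 1 of R) = (0.8660,0.5000,0.0000)
R[1][1] = 0.5000

0.500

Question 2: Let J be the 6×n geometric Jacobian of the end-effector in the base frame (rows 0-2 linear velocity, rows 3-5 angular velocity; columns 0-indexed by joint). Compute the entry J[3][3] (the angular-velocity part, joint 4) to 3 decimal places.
axis z_3 = (0.4330,-0.7500,-0.5000); lever o_n−o_3 = (1.6651,7.1160,0.7679)
cross product → J_v[:, 3] = (2.9821,-1.1651,4.3301)
J_ω[:, 3] = z_3
entry J[3][3] = 0.4330

0.433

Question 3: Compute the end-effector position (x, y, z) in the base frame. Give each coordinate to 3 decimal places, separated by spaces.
9.361 5.786 9.500

after link 1: o_1 = (2.5981, 1.5000, 3.0000)
after link 2: o_2 = (4.5981, -1.9641, 7.0000)
after link 3: o_3 = (7.6962, -1.3301, 8.7321)
after link 4: o_4 = (12.0263, 1.1699, 8.7321)
after link 5: o_5 = (9.3612, 5.7859, 9.5000)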